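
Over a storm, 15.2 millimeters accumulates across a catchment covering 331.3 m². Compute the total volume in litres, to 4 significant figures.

1 mm over 1 m² is 1 L, so volume = 15.2 × 331.3 = 5035.76 L ≈ 5036 L.

5036 litres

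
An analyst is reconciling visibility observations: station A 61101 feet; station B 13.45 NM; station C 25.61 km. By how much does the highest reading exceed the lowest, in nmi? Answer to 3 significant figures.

station A: 61101 ft = 10.0559 nmi.
station C: 25.61 km = 13.8283 nmi.
Spread: 13.8283 − 10.0559 = 3.77 nmi.

3.77 nmi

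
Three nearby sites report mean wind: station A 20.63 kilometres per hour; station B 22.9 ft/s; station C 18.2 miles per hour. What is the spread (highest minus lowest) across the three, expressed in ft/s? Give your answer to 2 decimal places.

station A: 20.63 km/h = 18.8010 ft/s.
station C: 18.2 mph = 26.6933 ft/s.
Spread: 26.6933 − 18.8010 = 7.89 ft/s.

7.89 ft/s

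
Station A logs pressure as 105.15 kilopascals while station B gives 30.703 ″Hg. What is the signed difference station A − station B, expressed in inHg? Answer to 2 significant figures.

0.35 inHg

station A: 105.15 kPa = 31.0508 inHg.
Difference: 31.0508 − 30.7030 = 0.35 inHg.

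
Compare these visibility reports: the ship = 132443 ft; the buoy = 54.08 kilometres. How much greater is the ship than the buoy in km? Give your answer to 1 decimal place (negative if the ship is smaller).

-13.7 km

the ship: 132443 ft = 40.369 km.
Difference: 40.369 − 54.080 = -13.7 km.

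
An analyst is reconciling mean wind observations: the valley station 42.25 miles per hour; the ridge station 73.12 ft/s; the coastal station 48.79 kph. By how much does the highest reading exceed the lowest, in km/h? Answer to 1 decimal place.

31.4 km/h

the valley station: 42.25 mph = 67.995 km/h.
the ridge station: 73.12 ft/s = 80.233 km/h.
Spread: 80.233 − 48.790 = 31.4 km/h.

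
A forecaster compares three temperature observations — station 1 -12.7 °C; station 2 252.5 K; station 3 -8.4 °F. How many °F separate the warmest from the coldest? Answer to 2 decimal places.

17.54 °F

station 2: 252.5 K = -20.650 °C.
station 3: -8.4 °F = -22.444 °C.
Spread: (-12.700) − (-22.444) = 9.744 °C = 17.54 °F.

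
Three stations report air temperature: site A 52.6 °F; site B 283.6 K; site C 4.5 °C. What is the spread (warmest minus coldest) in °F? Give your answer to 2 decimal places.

site A: 52.6 °F = 11.444 °C.
site B: 283.6 K = 10.450 °C.
Spread: 11.444 − 4.500 = 6.944 °C = 12.50 °F.

12.50 °F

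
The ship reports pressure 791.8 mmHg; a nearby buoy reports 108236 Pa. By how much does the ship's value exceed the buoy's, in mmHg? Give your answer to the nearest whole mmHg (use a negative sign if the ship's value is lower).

-20 mmHg

the buoy: 108236 Pa = 811.84 mmHg.
Difference: 791.80 − 811.84 = -20 mmHg.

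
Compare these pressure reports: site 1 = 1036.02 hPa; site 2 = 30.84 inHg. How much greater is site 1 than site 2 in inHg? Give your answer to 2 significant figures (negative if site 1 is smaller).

site 1: 1036.02 hPa = 30.5937 inHg.
Difference: 30.5937 − 30.8400 = -0.25 inHg.

-0.25 inHg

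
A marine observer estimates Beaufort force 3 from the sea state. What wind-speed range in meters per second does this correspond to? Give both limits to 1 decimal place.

Beaufort 3 (gentle breeze) spans 3.4–5.4 m/s.

3.4 to 5.4 m/s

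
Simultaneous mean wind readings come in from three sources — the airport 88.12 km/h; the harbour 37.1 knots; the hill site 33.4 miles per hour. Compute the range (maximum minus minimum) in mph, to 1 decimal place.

the airport: 88.12 km/h = 54.755 mph.
the harbour: 37.1 kt = 42.694 mph.
Spread: 54.755 − 33.400 = 21.4 mph.

21.4 mph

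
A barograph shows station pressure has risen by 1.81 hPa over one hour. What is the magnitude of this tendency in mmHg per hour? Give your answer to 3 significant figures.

1.81 hPa / 1 h × 0.750062 mmHg/hPa = 1.36 mmHg/h.

1.36 mmHg per hour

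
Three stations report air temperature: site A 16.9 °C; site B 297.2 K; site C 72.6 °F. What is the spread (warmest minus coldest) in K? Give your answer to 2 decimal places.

site B: 297.2 K = 24.050 °C.
site C: 72.6 °F = 22.556 °C.
Spread: 24.050 − 16.900 = 7.150 °C.

7.15 K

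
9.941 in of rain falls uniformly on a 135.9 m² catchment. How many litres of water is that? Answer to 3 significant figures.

Depth: 9.941 in × 25.4 = 252.5014 mm.
1 mm over 1 m² is 1 L, so volume = 252.5014 × 135.9 = 34314.94 L ≈ 34300 L.

34300 litres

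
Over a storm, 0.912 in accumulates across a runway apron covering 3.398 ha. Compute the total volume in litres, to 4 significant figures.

Depth: 0.912 in × 25.4 = 23.1648 mm.
Area: 3.398 ha = 33980 m².
1 mm over 1 m² is 1 L, so volume = 23.1648 × 33980 = 787139.9 L ≈ 787100 L.

787100 litres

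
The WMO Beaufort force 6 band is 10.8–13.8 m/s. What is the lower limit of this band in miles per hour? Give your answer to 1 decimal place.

24.2 mph

10.8–13.8 m/s × 2.237 = 24.2–30.9 mph.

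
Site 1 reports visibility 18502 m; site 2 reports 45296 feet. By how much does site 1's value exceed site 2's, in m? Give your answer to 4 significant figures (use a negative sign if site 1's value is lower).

site 2: 45296 ft = 13806.22 m.
Difference: 18502.00 − 13806.22 = 4696 m.

4696 m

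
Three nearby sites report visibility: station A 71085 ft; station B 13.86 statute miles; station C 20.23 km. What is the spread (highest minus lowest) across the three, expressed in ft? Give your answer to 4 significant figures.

6809 ft

station B: 13.86 SM = 73180.80 ft.
station C: 20.23 km = 66371.39 ft.
Spread: 73180.80 − 66371.39 = 6809 ft.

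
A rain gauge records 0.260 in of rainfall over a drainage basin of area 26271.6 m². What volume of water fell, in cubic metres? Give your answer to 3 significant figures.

Depth: 0.260 in × 25.4 = 6.604 mm.
1 mm over 1 m² is 1 L, so volume = 6.604 × 26271.6 = 173497.65 L = 173 m³.

173 cubic metres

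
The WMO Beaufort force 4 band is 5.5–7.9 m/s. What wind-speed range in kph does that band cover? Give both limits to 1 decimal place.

19.8 to 28.4 km/h

5.5–7.9 m/s × 3.6 = 19.8–28.4 km/h.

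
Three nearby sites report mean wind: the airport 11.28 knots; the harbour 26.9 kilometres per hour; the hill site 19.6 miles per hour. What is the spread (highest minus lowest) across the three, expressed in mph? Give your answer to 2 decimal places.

the airport: 11.28 kt = 12.9808 mph.
the harbour: 26.9 km/h = 16.7149 mph.
Spread: 19.6000 − 12.9808 = 6.62 mph.

6.62 mph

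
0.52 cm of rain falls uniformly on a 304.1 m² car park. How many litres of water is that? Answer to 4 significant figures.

1581 litres

Depth: 0.52 cm × 10 = 5.2 mm.
1 mm over 1 m² is 1 L, so volume = 5.2 × 304.1 = 1581.32 L ≈ 1581 L.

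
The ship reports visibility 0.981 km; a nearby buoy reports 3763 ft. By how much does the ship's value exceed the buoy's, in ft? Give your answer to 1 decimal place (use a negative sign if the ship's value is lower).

-544.5 ft

the ship: 0.981 km = 3218.504 ft.
Difference: 3218.504 − 3763.000 = -544.5 ft.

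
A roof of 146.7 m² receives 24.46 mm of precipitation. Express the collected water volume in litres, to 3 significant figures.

1 mm over 1 m² is 1 L, so volume = 24.46 × 146.7 = 3588.282 L ≈ 3590 L.

3590 litres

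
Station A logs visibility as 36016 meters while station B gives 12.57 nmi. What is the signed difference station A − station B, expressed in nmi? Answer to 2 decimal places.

station A: 36016 m = 19.4471 nmi.
Difference: 19.4471 − 12.5700 = 6.88 nmi.

6.88 nmi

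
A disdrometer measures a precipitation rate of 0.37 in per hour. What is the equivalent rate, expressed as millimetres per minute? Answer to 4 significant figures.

0.37 in/hour × 25.4 mm/in × 0.0166667 hour/minute = 0.1566 mm/minute.

0.1566 mm/minute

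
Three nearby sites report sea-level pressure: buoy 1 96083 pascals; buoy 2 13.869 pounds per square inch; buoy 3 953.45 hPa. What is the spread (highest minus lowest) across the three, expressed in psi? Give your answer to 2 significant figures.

buoy 1: 96083 Pa = 13.9357 psi.
buoy 3: 953.45 hPa = 13.8286 psi.
Spread: 13.9357 − 13.8286 = 0.11 psi.

0.11 psi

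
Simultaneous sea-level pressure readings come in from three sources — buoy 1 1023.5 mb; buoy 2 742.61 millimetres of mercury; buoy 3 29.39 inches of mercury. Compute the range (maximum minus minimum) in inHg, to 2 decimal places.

buoy 1: 1023.5 mb = 30.2239 inHg.
buoy 2: 742.61 mmHg = 29.2366 inHg.
Spread: 30.2239 − 29.2366 = 0.99 inHg.

0.99 inHg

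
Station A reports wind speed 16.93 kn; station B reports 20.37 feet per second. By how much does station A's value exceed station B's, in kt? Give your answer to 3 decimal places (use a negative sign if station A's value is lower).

station B: 20.37 ft/s = 12.06890 kt.
Difference: 16.93000 − 12.06890 = 4.861 kt.

4.861 kt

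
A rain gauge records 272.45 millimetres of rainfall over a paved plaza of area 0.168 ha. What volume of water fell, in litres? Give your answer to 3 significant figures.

458000 litres

Area: 0.168 ha = 1680 m².
1 mm over 1 m² is 1 L, so volume = 272.45 × 1680 = 457716 L ≈ 458000 L.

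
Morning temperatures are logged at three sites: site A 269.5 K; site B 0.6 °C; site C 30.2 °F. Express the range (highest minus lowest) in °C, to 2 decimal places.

4.25 °C

site A: 269.5 K = -3.650 °C.
site C: 30.2 °F = -1.000 °C.
Spread: 0.600 − (-3.650) = 4.250 °C.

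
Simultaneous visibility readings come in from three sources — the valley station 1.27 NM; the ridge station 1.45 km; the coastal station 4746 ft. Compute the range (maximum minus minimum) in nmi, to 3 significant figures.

the ridge station: 1.45 km = 0.78294 nmi.
the coastal station: 4746 ft = 0.78109 nmi.
Spread: 1.27000 − 0.78109 = 0.489 nmi.

0.489 nmi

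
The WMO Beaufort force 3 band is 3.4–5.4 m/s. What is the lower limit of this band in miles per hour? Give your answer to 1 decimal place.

3.4–5.4 m/s × 2.237 = 7.6–12.1 mph.

7.6 mph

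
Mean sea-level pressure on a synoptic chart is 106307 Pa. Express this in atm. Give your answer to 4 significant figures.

1.049 atm

1 Pa = 9.86923e-06 atm, so 106307 × 9.86923e-06 = 1.049 atm.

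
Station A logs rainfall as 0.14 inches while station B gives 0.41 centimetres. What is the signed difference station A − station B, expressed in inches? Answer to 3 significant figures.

-0.0214 in

station B: 0.41 cm = 0.161417 in.
Difference: 0.140000 − 0.161417 = -0.0214 in.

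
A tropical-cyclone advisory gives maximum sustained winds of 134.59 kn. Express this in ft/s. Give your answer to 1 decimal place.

227.2 ft/s

1 kt = 1.68781 ft/s, so 134.59 × 1.68781 = 227.2 ft/s.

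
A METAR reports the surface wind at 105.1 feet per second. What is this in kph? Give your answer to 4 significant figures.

115.3 km/h

1 ft/s = 1.09728 km/h, so 105.1 × 1.09728 = 115.3 km/h.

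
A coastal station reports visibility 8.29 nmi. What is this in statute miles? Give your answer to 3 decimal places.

9.540 SM

1 nmi = 1.15078 SM, so 8.29 × 1.15078 = 9.540 SM.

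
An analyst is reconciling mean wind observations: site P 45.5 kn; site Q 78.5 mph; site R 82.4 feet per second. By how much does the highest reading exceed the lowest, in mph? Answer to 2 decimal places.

site P: 45.5 kt = 52.3605 mph.
site R: 82.4 ft/s = 56.1818 mph.
Spread: 78.5000 − 52.3605 = 26.14 mph.

26.14 mph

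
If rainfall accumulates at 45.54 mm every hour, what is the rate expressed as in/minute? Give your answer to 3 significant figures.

45.54 mm/hour × 0.0393701 in/mm × 0.0166667 hour/minute = 0.0299 in/minute.

0.0299 in/minute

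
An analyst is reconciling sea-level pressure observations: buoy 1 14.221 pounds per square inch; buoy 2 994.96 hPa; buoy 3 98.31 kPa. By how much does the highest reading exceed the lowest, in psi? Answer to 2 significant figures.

0.21 psi

buoy 2: 994.96 hPa = 14.4307 psi.
buoy 3: 98.31 kPa = 14.2587 psi.
Spread: 14.4307 − 14.2210 = 0.21 psi.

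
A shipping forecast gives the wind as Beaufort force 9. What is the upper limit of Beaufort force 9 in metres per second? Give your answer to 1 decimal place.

Beaufort 9 (strong gale) spans 20.8–24.4 m/s.

24.4 m/s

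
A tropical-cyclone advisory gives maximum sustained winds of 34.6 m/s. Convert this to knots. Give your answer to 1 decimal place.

67.3 kt

1 m/s = 1.94384 kt, so 34.6 × 1.94384 = 67.3 kt.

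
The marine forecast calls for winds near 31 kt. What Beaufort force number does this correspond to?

31 kt lies in the Beaufort 7 band (near gale, 28–33 kt).

Beaufort force 7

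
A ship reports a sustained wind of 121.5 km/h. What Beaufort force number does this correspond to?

121.5 km/h = 33.8 m/s, which is Beaufort 12 (hurricane force, ≥32.7 m/s).

Beaufort force 12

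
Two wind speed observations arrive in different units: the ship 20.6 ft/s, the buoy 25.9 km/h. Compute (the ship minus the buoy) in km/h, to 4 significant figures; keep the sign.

the ship: 20.6 ft/s = 22.60397 km/h.
Difference: 22.60397 − 25.90000 = -3.296 km/h.

-3.296 km/h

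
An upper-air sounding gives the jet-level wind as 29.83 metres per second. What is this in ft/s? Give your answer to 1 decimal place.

97.9 ft/s

1 m/s = 3.28084 ft/s, so 29.83 × 3.28084 = 97.9 ft/s.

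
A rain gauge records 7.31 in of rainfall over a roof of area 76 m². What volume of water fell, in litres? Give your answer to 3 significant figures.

Depth: 7.31 in × 25.4 = 185.674 mm.
1 mm over 1 m² is 1 L, so volume = 185.674 × 76 = 14111.224 L ≈ 14100 L.

14100 litres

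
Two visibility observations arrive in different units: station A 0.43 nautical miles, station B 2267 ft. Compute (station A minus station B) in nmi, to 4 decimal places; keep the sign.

0.0569 nmi

station B: 2267 ft = 0.373100 nmi.
Difference: 0.430000 − 0.373100 = 0.0569 nmi.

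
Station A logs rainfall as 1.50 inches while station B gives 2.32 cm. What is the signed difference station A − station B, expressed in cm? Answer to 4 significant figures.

station A: 1.50 in = 3.81000 cm.
Difference: 3.81000 − 2.32000 = 1.490 cm.

1.490 cm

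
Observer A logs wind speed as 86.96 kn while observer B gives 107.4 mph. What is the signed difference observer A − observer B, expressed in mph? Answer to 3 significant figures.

-7.33 mph

observer A: 86.96 kt = 100.0718 mph.
Difference: 100.0718 − 107.4000 = -7.33 mph.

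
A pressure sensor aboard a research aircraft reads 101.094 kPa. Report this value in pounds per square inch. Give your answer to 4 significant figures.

14.66 psi

1 kPa = 0.145038 psi, so 101.094 × 0.145038 = 14.66 psi.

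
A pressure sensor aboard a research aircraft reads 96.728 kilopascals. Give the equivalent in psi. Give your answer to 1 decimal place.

14.0 psi

1 kPa = 0.145038 psi, so 96.728 × 0.145038 = 14.0 psi.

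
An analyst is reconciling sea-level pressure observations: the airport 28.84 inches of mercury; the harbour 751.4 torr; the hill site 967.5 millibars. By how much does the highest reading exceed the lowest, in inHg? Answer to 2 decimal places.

1.01 inHg

the harbour: 751.4 mmHg = 29.5827 inHg.
the hill site: 967.5 mb = 28.5703 inHg.
Spread: 29.5827 − 28.5703 = 1.01 inHg.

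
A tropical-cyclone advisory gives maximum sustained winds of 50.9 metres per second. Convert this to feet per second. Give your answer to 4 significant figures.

167.0 ft/s

1 m/s = 3.28084 ft/s, so 50.9 × 3.28084 = 167.0 ft/s.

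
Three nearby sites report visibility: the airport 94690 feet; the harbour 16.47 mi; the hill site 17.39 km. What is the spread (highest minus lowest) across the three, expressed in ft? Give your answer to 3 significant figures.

the harbour: 16.47 SM = 86961.60 ft.
the hill site: 17.39 km = 57053.81 ft.
Spread: 94690.00 − 57053.81 = 37600 ft.

37600 ft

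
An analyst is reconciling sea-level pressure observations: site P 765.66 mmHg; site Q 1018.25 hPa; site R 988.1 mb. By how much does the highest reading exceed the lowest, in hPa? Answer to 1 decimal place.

32.7 hPa

site P: 765.66 mmHg = 1020.796 hPa.
site R: 988.1 mb = 988.100 hPa.
Spread: 1020.796 − 988.100 = 32.7 hPa.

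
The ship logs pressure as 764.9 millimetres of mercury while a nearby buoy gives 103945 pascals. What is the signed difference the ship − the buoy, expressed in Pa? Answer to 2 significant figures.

the ship: 764.9 mmHg = 101978.29 Pa.
Difference: 101978.29 − 103945.00 = -2000 Pa.

-2000 Pa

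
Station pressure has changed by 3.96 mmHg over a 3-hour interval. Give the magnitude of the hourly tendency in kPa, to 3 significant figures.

0.176 kPa per hour

3.96 mmHg / 3 h × 0.133322 kPa/mmHg = 0.176 kPa/h.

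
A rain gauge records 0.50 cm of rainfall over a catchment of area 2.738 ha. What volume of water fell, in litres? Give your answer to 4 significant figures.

Depth: 0.50 cm × 10 = 5 mm.
Area: 2.738 ha = 27380 m².
1 mm over 1 m² is 1 L, so volume = 5 × 27380 = 136900 L.

136900 litres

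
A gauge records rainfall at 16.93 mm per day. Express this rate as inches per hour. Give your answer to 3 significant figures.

0.0278 in/hour

16.93 mm/day × 0.0393701 in/mm × 0.0416667 day/hour = 0.0278 in/hour.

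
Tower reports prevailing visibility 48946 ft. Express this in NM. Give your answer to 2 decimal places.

1 ft = 0.000164579 nmi, so 48946 × 0.000164579 = 8.06 nmi.

8.06 nmi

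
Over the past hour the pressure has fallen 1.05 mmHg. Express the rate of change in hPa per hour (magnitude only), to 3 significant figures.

1.05 mmHg / 1 h × 1.33322 hPa/mmHg = 1.40 hPa/h.

1.40 hPa per hour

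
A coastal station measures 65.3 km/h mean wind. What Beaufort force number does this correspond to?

Beaufort force 8

65.3 km/h = 18.1 m/s, which is Beaufort 8 (gale, 17.2–20.7 m/s).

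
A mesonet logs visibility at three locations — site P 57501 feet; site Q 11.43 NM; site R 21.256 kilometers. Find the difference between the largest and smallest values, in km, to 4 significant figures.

site P: 57501 ft = 17.52630 km.
site Q: 11.43 nmi = 21.16836 km.
Spread: 21.25600 − 17.52630 = 3.730 km.

3.730 km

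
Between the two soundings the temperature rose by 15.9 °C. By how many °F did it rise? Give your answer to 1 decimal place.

28.6 °F

For a temperature change the 32° offset cancels: Δ°F = 15.9 × 1.8 = 28.6 °F.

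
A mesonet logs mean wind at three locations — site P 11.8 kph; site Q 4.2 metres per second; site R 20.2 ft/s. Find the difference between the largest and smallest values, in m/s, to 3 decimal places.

2.879 m/s

site P: 11.8 km/h = 3.27778 m/s.
site R: 20.2 ft/s = 6.15696 m/s.
Spread: 6.15696 − 3.27778 = 2.879 m/s.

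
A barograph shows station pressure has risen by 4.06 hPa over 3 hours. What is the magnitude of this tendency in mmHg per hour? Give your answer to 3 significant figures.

1.02 mmHg per hour

4.06 hPa / 3 h × 0.750062 mmHg/hPa = 1.02 mmHg/h.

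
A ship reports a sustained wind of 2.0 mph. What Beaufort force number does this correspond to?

Beaufort force 1

2.0 mph = 0.9 m/s, which is Beaufort 1 (light air, 0.3–1.5 m/s).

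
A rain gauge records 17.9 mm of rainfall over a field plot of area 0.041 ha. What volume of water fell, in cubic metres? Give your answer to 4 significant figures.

Area: 0.041 ha = 410 m².
1 mm over 1 m² is 1 L, so volume = 17.9 × 410 = 7339 L = 7.339 m³.

7.339 cubic metres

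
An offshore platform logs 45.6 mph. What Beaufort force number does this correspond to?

Beaufort force 8

45.6 mph = 20.4 m/s, which is Beaufort 8 (gale, 17.2–20.7 m/s).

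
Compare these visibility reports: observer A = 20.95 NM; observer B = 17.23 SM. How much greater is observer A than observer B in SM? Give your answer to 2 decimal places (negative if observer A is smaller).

6.88 SM

observer A: 20.95 nmi = 24.1088 SM.
Difference: 24.1088 − 17.2300 = 6.88 SM.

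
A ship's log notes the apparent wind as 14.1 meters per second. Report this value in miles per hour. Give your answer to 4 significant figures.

1 m/s = 2.23694 mph, so 14.1 × 2.23694 = 31.54 mph.

31.54 mph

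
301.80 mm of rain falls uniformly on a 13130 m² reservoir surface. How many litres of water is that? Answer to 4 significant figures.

3963000 litres

1 mm over 1 m² is 1 L, so volume = 301.8 × 13130 = 3962634 L ≈ 3963000 L.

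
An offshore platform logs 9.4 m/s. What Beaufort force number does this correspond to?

9.4 m/s lies in the Beaufort 5 band (fresh breeze, 8.0–10.7 m/s).

Beaufort force 5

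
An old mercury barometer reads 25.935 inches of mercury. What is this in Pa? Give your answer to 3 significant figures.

87800 Pa

1 inHg = 3386.39 Pa, so 25.935 × 3386.39 = 87800 Pa.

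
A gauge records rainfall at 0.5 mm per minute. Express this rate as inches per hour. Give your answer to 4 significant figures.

1.181 in/hour

0.5 mm/minute × 0.0393701 in/mm × 60 minute/hour = 1.181 in/hour.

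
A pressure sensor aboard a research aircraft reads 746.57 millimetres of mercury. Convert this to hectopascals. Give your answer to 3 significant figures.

1 mmHg = 1.33322 hPa, so 746.57 × 1.33322 = 995 hPa.

995 hPa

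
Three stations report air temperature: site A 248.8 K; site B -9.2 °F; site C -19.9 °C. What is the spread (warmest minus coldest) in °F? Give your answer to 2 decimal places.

site A: 248.8 K = -24.350 °C.
site B: -9.2 °F = -22.889 °C.
Spread: (-19.900) − (-24.350) = 4.450 °C = 8.01 °F.

8.01 °F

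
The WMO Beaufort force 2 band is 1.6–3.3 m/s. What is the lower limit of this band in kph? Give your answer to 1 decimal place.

1.6–3.3 m/s × 3.6 = 5.8–11.9 km/h.

5.8 km/h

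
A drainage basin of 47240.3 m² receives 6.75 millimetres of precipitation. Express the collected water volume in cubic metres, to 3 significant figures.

1 mm over 1 m² is 1 L, so volume = 6.75 × 47240.3 = 318872.03 L = 319 m³.

319 cubic metres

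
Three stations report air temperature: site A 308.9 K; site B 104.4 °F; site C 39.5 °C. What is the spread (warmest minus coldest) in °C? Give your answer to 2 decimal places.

site A: 308.9 K = 35.750 °C.
site B: 104.4 °F = 40.222 °C.
Spread: 40.222 − 35.750 = 4.472 °C.

4.47 °C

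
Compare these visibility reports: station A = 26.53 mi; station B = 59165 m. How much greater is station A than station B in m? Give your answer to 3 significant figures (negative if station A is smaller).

-16500 m

station A: 26.53 SM = 42695.90 m.
Difference: 42695.90 − 59165.00 = -16500 m.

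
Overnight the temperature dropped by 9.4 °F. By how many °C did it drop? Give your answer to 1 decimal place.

A change of 1 °C equals a change of 1.8 °F: Δ°C = 9.4 × 0.5556 = 5.2 °C.

5.2 °C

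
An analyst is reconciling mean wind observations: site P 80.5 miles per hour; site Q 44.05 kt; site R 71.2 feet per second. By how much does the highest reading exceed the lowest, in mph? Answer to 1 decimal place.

32.0 mph

site Q: 44.05 kt = 50.692 mph.
site R: 71.2 ft/s = 48.545 mph.
Spread: 80.500 − 48.545 = 32.0 mph.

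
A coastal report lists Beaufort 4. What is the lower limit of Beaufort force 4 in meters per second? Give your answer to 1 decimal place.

5.5 m/s

Beaufort 4 (moderate breeze) spans 5.5–7.9 m/s.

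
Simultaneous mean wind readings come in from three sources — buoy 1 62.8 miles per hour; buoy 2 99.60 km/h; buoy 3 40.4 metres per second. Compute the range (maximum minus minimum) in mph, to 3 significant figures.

28.5 mph

buoy 2: 99.60 km/h = 61.889 mph.
buoy 3: 40.4 m/s = 90.372 mph.
Spread: 90.372 − 61.889 = 28.5 mph.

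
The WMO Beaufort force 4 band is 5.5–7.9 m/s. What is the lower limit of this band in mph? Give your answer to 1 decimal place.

12.3 mph

5.5–7.9 m/s × 2.237 = 12.3–17.7 mph.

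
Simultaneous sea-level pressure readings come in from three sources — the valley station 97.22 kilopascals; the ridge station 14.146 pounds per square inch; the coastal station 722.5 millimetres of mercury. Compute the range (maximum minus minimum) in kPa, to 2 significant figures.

1.2 kPa

the ridge station: 14.146 psi = 97.533 kPa.
the coastal station: 722.5 mmHg = 96.325 kPa.
Spread: 97.533 − 96.325 = 1.2 kPa.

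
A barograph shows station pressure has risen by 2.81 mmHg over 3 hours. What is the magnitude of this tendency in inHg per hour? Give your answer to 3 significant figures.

2.81 mmHg / 3 h × 0.0393701 inHg/mmHg = 0.0369 inHg/h.

0.0369 inHg per hour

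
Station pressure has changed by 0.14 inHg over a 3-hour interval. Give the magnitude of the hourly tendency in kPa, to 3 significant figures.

0.158 kPa per hour

0.14 inHg / 3 h × 3.38639 kPa/inHg = 0.158 kPa/h.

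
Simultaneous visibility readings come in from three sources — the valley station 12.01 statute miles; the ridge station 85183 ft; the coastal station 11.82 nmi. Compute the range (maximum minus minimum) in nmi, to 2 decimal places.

the valley station: 12.01 SM = 10.4364 nmi.
the ridge station: 85183 ft = 14.0193 nmi.
Spread: 14.0193 − 10.4364 = 3.58 nmi.

3.58 nmi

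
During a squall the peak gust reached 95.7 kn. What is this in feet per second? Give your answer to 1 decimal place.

161.5 ft/s

1 kt = 1.68781 ft/s, so 95.7 × 1.68781 = 161.5 ft/s.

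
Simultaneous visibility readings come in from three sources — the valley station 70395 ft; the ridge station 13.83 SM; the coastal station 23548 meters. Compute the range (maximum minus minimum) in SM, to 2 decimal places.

the valley station: 70395 ft = 13.3324 SM.
the coastal station: 23548 m = 14.6320 SM.
Spread: 14.6320 − 13.3324 = 1.30 SM.

1.30 SM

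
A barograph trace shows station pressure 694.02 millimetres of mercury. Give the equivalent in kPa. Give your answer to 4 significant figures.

92.53 kPa

1 mmHg = 0.133322 kPa, so 694.02 × 0.133322 = 92.53 kPa.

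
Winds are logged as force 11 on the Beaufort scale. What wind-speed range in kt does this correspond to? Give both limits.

Beaufort 11 (violent storm) spans 56–63 knots.

56 to 63 kt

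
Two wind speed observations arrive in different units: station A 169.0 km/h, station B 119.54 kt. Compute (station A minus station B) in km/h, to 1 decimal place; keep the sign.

station B: 119.54 kt = 221.388 km/h.
Difference: 169.000 − 221.388 = -52.4 km/h.

-52.4 km/h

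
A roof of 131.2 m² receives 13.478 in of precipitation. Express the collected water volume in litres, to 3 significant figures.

Depth: 13.478 in × 25.4 = 342.3412 mm.
1 mm over 1 m² is 1 L, so volume = 342.3412 × 131.2 = 44915.165 L ≈ 44900 L.

44900 litres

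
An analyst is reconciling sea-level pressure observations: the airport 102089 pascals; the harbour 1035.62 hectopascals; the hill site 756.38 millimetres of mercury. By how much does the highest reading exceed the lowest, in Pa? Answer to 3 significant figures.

the harbour: 1035.62 hPa = 103562.00 Pa.
the hill site: 756.38 mmHg = 100842.39 Pa.
Spread: 103562.00 − 100842.39 = 2720 Pa.

2720 Pa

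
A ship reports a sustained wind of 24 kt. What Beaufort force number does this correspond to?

24 kt lies in the Beaufort 6 band (strong breeze, 22–27 kt).

Beaufort force 6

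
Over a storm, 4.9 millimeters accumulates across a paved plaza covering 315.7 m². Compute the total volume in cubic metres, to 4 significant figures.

1.547 cubic metres

1 mm over 1 m² is 1 L, so volume = 4.9 × 315.7 = 1546.93 L = 1.547 m³.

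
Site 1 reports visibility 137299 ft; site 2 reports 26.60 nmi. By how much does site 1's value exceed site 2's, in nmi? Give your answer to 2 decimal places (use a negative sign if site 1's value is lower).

-4.00 nmi

site 1: 137299 ft = 22.5965 nmi.
Difference: 22.5965 − 26.6000 = -4.00 nmi.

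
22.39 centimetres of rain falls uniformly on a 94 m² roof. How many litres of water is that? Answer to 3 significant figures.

Depth: 22.39 cm × 10 = 223.9 mm.
1 mm over 1 m² is 1 L, so volume = 223.9 × 94 = 21046.6 L ≈ 21000 L.

21000 litres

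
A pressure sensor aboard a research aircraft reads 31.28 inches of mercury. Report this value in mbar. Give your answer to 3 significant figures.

1060 mb

1 inHg = 33.8639 mb, so 31.28 × 33.8639 = 1060 mb.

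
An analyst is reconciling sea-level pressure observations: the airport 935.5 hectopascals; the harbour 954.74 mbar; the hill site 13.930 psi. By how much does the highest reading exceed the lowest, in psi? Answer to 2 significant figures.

0.36 psi

the airport: 935.5 hPa = 13.5683 psi.
the harbour: 954.74 mb = 13.8473 psi.
Spread: 13.9300 − 13.5683 = 0.36 psi.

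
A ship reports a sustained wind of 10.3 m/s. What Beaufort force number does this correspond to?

Beaufort force 5

10.3 m/s lies in the Beaufort 5 band (fresh breeze, 8.0–10.7 m/s).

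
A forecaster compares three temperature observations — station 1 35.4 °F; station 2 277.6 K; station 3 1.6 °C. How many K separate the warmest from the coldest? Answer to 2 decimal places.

2.85 K

station 1: 35.4 °F = 1.889 °C.
station 2: 277.6 K = 4.450 °C.
Spread: 4.450 − 1.600 = 2.850 °C.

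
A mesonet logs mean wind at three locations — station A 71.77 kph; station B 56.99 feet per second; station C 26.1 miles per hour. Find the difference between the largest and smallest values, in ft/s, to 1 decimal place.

27.1 ft/s

station A: 71.77 km/h = 65.407 ft/s.
station C: 26.1 mph = 38.280 ft/s.
Spread: 65.407 − 38.280 = 27.1 ft/s.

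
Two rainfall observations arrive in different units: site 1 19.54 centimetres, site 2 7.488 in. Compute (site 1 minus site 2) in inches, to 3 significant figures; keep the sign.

0.205 in

site 1: 19.54 cm = 7.69291 in.
Difference: 7.69291 − 7.48800 = 0.205 in.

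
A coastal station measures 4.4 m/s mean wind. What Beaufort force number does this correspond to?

Beaufort force 3

4.4 m/s lies in the Beaufort 3 band (gentle breeze, 3.4–5.4 m/s).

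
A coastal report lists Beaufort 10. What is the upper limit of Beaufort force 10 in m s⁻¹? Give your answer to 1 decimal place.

28.4 m/s

Beaufort 10 (storm) spans 24.5–28.4 m/s.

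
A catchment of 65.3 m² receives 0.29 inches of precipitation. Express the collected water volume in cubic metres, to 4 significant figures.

Depth: 0.29 in × 25.4 = 7.366 mm.
1 mm over 1 m² is 1 L, so volume = 7.366 × 65.3 = 480.9998 L = 0.4810 m³.

0.4810 cubic metres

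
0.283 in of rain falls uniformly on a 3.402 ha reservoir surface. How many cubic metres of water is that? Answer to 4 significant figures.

Depth: 0.283 in × 25.4 = 7.1882 mm.
Area: 3.402 ha = 34020 m².
1 mm over 1 m² is 1 L, so volume = 7.1882 × 34020 = 244542.56 L = 244.5 m³.

244.5 cubic metres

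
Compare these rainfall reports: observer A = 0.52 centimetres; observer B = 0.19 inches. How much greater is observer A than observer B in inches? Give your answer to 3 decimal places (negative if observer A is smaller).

observer A: 0.52 cm = 0.20472 in.
Difference: 0.20472 − 0.19000 = 0.015 in.

0.015 in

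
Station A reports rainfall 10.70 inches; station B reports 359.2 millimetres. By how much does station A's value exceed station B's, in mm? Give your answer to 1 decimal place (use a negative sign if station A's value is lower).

-87.4 mm

station A: 10.70 in = 271.780 mm.
Difference: 271.780 − 359.200 = -87.4 mm.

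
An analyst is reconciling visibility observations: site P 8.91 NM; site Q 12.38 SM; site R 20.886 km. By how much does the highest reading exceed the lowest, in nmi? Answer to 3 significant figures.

site Q: 12.38 SM = 10.7579 nmi.
site R: 20.886 km = 11.2775 nmi.
Spread: 11.2775 − 8.9100 = 2.37 nmi.

2.37 nmi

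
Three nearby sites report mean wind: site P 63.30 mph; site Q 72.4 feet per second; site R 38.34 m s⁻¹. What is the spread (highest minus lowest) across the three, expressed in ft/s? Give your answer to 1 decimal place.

53.4 ft/s

site P: 63.30 mph = 92.840 ft/s.
site R: 38.34 m/s = 125.787 ft/s.
Spread: 125.787 − 72.400 = 53.4 ft/s.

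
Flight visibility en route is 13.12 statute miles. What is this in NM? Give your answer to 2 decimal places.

1 SM = 0.868976 nmi, so 13.12 × 0.868976 = 11.40 nmi.

11.40 nmi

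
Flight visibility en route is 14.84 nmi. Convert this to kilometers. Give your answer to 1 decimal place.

1 nmi = 1.852 km, so 14.84 × 1.852 = 27.5 km.

27.5 km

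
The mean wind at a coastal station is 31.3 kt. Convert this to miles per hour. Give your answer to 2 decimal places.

1 kt = 1.15078 mph, so 31.3 × 1.15078 = 36.02 mph.

36.02 mph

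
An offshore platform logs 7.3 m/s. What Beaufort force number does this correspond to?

7.3 m/s lies in the Beaufort 4 band (moderate breeze, 5.5–7.9 m/s).

Beaufort force 4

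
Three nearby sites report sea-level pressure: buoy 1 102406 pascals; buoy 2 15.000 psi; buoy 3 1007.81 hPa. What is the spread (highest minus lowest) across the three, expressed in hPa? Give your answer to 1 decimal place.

buoy 1: 102406 Pa = 1024.060 hPa.
buoy 2: 15.000 psi = 1034.214 hPa.
Spread: 1034.214 − 1007.810 = 26.4 hPa.

26.4 hPa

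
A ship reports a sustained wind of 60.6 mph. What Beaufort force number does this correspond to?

Beaufort force 10

60.6 mph = 27.1 m/s, which is Beaufort 10 (storm, 24.5–28.4 m/s).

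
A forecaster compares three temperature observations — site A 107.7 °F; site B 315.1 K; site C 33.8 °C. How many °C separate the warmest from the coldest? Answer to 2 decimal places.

site A: 107.7 °F = 42.056 °C.
site B: 315.1 K = 41.950 °C.
Spread: 42.056 − 33.800 = 8.256 °C.

8.26 °C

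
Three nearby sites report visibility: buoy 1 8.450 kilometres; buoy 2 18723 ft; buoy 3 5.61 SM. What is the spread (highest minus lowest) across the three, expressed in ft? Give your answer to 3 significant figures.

10900 ft

buoy 1: 8.450 km = 27723.10 ft.
buoy 3: 5.61 SM = 29620.80 ft.
Spread: 29620.80 − 18723.00 = 10900 ft.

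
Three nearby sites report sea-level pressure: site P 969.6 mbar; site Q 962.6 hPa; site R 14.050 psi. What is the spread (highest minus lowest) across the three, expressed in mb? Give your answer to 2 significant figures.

site Q: 962.6 hPa = 962.600 mb.
site R: 14.050 psi = 968.713 mb.
Spread: 969.600 − 962.600 = 7.0 mb.

7.0 mb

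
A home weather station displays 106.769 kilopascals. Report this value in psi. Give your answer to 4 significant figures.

15.49 psi

1 kPa = 0.145038 psi, so 106.769 × 0.145038 = 15.49 psi.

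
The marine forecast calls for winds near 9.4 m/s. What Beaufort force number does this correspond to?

Beaufort force 5

9.4 m/s lies in the Beaufort 5 band (fresh breeze, 8.0–10.7 m/s).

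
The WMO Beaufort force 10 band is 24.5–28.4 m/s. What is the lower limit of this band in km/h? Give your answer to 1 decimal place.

24.5–28.4 m/s × 3.6 = 88.2–102.2 km/h.

88.2 km/h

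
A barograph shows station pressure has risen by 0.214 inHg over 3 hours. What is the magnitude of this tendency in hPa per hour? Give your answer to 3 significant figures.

2.42 hPa per hour

0.214 inHg / 3 h × 33.8639 hPa/inHg = 2.42 hPa/h.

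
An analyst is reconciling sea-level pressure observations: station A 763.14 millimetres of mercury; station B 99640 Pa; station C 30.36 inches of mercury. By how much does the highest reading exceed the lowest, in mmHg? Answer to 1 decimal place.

23.8 mmHg

station B: 99640 Pa = 747.361 mmHg.
station C: 30.36 inHg = 771.144 mmHg.
Spread: 771.144 − 747.361 = 23.8 mmHg.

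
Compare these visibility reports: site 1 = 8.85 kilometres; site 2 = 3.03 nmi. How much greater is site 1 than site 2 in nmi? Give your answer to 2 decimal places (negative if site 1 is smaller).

site 1: 8.85 km = 4.7786 nmi.
Difference: 4.7786 − 3.0300 = 1.75 nmi.

1.75 nmi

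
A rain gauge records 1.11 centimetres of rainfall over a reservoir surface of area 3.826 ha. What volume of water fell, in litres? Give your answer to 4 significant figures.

424700 litres

Depth: 1.11 cm × 10 = 11.1 mm.
Area: 3.826 ha = 38260 m².
1 mm over 1 m² is 1 L, so volume = 11.1 × 38260 = 424686 L ≈ 424700 L.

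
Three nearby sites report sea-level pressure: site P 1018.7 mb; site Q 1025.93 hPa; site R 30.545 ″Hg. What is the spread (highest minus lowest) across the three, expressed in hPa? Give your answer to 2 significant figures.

16 hPa

site P: 1018.7 mb = 1018.70 hPa.
site R: 30.545 inHg = 1034.37 hPa.
Spread: 1034.37 − 1018.70 = 16 hPa.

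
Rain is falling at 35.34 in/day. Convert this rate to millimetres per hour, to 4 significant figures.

35.34 in/day × 25.4 mm/in × 0.0416667 day/hour = 37.40 mm/hour.

37.40 mm/hour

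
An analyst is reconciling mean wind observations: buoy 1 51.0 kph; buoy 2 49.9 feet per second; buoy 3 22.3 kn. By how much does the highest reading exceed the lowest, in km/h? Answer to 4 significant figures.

13.45 km/h

buoy 2: 49.9 ft/s = 54.7543 km/h.
buoy 3: 22.3 kt = 41.2996 km/h.
Spread: 54.7543 − 41.2996 = 13.45 km/h.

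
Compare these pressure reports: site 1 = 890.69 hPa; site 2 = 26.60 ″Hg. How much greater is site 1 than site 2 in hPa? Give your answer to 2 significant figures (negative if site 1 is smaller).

-10 hPa

site 2: 26.60 inHg = 900.78 hPa.
Difference: 890.69 − 900.78 = -10 hPa.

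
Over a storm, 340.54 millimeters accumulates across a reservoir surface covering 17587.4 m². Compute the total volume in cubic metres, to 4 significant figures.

5989 cubic metres

1 mm over 1 m² is 1 L, so volume = 340.54 × 17587.4 = 5989213.2 L = 5989 m³.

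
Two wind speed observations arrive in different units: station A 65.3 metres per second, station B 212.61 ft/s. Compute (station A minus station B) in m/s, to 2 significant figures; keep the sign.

0.50 m/s

station B: 212.61 ft/s = 64.8035 m/s.
Difference: 65.3000 − 64.8035 = 0.50 m/s.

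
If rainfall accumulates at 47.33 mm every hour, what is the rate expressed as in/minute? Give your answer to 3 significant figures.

47.33 mm/hour × 0.0393701 in/mm × 0.0166667 hour/minute = 0.0311 in/minute.

0.0311 in/minute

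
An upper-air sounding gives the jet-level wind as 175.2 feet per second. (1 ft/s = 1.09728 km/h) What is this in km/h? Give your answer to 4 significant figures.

192.2 km/h

1 ft/s = 1.09728 km/h, so 175.2 × 1.09728 = 192.2 km/h.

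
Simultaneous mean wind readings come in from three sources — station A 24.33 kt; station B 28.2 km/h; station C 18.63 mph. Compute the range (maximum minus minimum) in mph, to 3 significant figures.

station A: 24.33 kt = 27.998 mph.
station B: 28.2 km/h = 17.523 mph.
Spread: 27.998 − 17.523 = 10.5 mph.

10.5 mph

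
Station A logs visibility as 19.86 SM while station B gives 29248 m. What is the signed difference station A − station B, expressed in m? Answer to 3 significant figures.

2710 m

station A: 19.86 SM = 31961.57 m.
Difference: 31961.57 − 29248.00 = 2710 m.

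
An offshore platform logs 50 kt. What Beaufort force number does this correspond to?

Beaufort force 10

50 kt lies in the Beaufort 10 band (storm, 48–55 kt).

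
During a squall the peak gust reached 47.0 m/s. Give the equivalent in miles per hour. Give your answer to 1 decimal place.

1 m/s = 2.23694 mph, so 47.0 × 2.23694 = 105.1 mph.

105.1 mph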